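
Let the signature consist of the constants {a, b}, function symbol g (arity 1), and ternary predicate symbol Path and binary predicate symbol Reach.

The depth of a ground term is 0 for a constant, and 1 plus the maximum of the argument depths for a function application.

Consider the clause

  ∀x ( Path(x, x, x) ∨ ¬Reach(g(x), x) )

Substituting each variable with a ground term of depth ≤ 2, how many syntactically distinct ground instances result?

Ground terms of depth ≤ 2:
  Let N_k count ground terms of depth at most k. Each non-constant term of depth ≤ k is some function symbol applied to depth-≤(k−1) arguments, giving N_k = 2 + N_{k-1}.
  N_0 = 2
  N_1 = 2 + 2 = 4
  N_2 = 2 + 4 = 6
  Explicitly: a, b, g(a), g(b), g(g(a)), g(g(b)).
So there are 6 ground terms available for substitution.
The clause has 1 distinct variable (x), which appears in the body. In the free term algebra distinct substitutions yield syntactically distinct ground instances.
Number of ground instances = 6.

6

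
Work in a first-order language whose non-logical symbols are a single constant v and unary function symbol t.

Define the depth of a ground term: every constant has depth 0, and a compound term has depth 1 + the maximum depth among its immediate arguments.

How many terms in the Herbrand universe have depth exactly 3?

Count level by level. With function symbols t/1, the terms of depth ≤ k are the 1 constant together with each function applied to depth-≤(k−1) tuples, so N_k = 1 + N_{k-1}.
N_0 = 1
N_1 = 1 + 1 = 2
N_2 = 1 + 2 = 3
N_3 = 1 + 3 = 4
Terms of depth exactly 3: N_3 − N_2 = 4 − 3 = 1.

1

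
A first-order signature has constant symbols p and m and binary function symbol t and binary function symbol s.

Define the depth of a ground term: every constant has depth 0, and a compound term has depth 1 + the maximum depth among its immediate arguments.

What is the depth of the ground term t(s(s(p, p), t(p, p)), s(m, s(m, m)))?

depth(s(p, p)) = 1 + max(0, 0) = 1
depth(t(p, p)) = 1 + max(0, 0) = 1
depth(s(s(p, p), t(p, p))) = 1 + max(1, 1) = 2
depth(s(m, m)) = 1 + max(0, 0) = 1
depth(s(m, s(m, m))) = 1 + max(0, 1) = 2
depth(t(s(s(p, p), t(p, p)), s(m, s(m, m)))) = 1 + max(2, 2) = 3

3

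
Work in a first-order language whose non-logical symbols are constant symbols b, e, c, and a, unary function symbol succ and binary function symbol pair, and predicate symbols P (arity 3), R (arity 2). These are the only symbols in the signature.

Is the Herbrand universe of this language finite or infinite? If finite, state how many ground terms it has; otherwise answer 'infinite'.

infinite

The signature has at least one function symbol (succ, arity 1) and at least one constant (b).
Iterating succ gives infinitely many distinct ground terms: b, succ(b), succ(succ(b)), ...
So the Herbrand universe is infinite.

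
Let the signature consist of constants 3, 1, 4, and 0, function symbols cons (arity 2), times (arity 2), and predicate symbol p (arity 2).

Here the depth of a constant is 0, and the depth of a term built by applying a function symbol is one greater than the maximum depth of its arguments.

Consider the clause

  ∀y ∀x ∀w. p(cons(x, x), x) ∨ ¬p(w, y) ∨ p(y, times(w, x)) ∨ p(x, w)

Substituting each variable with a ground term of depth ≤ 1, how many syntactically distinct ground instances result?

Ground terms of depth ≤ 1:
  Let N_k = |{terms of depth ≤ k}|. Then N_0 = 4 and N_k = 4 + N_{k-1}^2 + N_{k-1}^2 for k ≥ 1 (one summand per function symbol, arity giving the exponent).
  N_0 = 4
  N_1 = 4 + 4^2 + 4^2 = 36
So there are 36 ground terms available for substitution.
Each of y, x, w ranges independently over the available ground terms, and distinct assignments produce distinct instances.
Number of ground instances = 36^3 = 46656.

46656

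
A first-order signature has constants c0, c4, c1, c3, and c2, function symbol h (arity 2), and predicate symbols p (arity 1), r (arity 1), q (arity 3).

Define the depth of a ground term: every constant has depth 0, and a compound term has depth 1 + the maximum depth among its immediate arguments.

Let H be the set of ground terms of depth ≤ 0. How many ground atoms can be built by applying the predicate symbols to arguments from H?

First count ground terms of depth ≤ 0.
Write N_k for the number of ground terms of depth ≤ k. A term of depth ≤ k is either a constant or a function symbol applied to arguments of depth ≤ k−1, so N_k = 5 + N_{k-1}^2.
N_0 = 5
Explicitly: c0, c4, c1, c3, c2.
So |H| = 5.
Each predicate of arity r yields |H|^r ground atoms (one per choice of an r-tuple from H):
  p: 5;  r: 5;  q: 5^3 = 125
Total ground atoms: 5 + 5 + 125 = 135.

135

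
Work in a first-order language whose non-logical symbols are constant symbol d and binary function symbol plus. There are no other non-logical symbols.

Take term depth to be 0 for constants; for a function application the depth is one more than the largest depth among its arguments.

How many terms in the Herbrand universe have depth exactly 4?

651

Write N_k for the number of ground terms of depth ≤ k. A term of depth ≤ k is either a constant or a function symbol applied to arguments of depth ≤ k−1, so N_k = 1 + N_{k-1}^2.
N_0 = 1
N_1 = 1 + 1^2 = 2
N_2 = 1 + 2^2 = 5
N_3 = 1 + 5^2 = 26
N_4 = 1 + 26^2 = 677
Terms of depth exactly 4: N_4 − N_3 = 677 − 26 = 651.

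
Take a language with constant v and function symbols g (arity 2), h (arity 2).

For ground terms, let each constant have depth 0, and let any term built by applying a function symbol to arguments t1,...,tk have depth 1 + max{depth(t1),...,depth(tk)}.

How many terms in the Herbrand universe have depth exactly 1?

2

Count level by level. With function symbols g/2, h/2, the terms of depth ≤ k are the 1 constant together with each function applied to depth-≤(k−1) tuples, so N_k = 1 + N_{k-1}^2 + N_{k-1}^2.
N_0 = 1
N_1 = 1 + 1^2 + 1^2 = 3
Terms of depth exactly 1: N_1 − N_0 = 3 − 1 = 2.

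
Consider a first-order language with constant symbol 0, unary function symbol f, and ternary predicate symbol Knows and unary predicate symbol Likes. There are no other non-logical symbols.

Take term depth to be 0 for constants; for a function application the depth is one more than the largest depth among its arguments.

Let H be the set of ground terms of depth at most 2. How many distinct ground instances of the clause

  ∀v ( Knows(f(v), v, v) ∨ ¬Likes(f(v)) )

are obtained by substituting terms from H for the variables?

3

Ground terms of depth ≤ 2:
  If N_k denotes the number of depth-≤k ground terms, the 1 constant gives N_0 = 1, and each function symbol of arity r contributes N_{k-1}^r new terms at level k: N_k = 1 + N_{k-1}.
  N_0 = 1
  N_1 = 1 + 1 = 2
  N_2 = 1 + 2 = 3
  Explicitly: 0, f(0), f(f(0)).
So there are 3 ground terms available for substitution.
There is 1 variable to instantiate (v),  occurring in at least one literal, so different choices give different ground instances.
Number of ground instances = 3.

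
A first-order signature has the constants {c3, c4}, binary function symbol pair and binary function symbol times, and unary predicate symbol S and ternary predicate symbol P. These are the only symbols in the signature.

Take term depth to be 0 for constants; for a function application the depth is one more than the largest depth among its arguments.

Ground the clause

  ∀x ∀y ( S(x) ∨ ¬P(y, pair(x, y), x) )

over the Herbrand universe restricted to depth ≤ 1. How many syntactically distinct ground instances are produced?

100

Ground terms of depth ≤ 1:
  Let N_k count ground terms of depth at most k. Each non-constant term of depth ≤ k is some function symbol applied to depth-≤(k−1) arguments, giving N_k = 2 + N_{k-1}^2 + N_{k-1}^2.
  N_0 = 2
  N_1 = 2 + 2^2 + 2^2 = 10
  Explicitly: c3, c4, pair(c3, c3), pair(c3, c4), pair(c4, c3), pair(c4, c4), times(c3, c3), times(c3, c4), times(c4, c3), times(c4, c4).
So there are 10 ground terms available for substitution.
The body mentions every one of the 2 quantified variables; since ground terms form a free algebra, no two substitutions collapse to the same formula.
Number of ground instances = 10^2 = 100.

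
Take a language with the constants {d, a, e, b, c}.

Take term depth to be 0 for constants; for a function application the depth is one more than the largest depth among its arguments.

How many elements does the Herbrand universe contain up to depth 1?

With no function symbols every ground term is a constant, so there are exactly 5 ground terms at every depth bound.
N_0 = 5
N_1 = 5

5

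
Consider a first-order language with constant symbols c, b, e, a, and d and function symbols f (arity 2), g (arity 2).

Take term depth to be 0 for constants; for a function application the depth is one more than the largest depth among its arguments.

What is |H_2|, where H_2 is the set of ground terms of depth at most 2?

6055

If N_k denotes the number of depth-≤k ground terms, the 5 constants give N_0 = 5, and each function symbol of arity r contributes N_{k-1}^r new terms at level k: N_k = 5 + N_{k-1}^2 + N_{k-1}^2.
N_0 = 5
N_1 = 5 + 5^2 + 5^2 = 55
N_2 = 5 + 55^2 + 55^2 = 6055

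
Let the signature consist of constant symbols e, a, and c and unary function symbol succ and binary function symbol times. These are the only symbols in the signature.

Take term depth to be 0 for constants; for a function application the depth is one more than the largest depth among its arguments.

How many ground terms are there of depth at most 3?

59295

Write N_k for the number of ground terms of depth ≤ k. A term of depth ≤ k is either a constant or a function symbol applied to arguments of depth ≤ k−1, so N_k = 3 + N_{k-1} + N_{k-1}^2.
N_0 = 3
N_1 = 3 + 3 + 3^2 = 15
N_2 = 3 + 15 + 15^2 = 243
N_3 = 3 + 243 + 243^2 = 59295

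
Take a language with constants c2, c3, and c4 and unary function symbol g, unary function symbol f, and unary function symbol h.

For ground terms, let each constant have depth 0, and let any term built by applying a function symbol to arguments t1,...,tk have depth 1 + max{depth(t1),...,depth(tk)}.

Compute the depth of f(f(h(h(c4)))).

depth(h(c4)) = 1 + depth(c4) = 1 + 0 = 1
depth(h(h(c4))) = 1 + depth(h(c4)) = 1 + 1 = 2
depth(f(h(h(c4)))) = 1 + depth(h(h(c4))) = 1 + 2 = 3
depth(f(f(h(h(c4))))) = 1 + depth(f(h(h(c4)))) = 1 + 3 = 4

4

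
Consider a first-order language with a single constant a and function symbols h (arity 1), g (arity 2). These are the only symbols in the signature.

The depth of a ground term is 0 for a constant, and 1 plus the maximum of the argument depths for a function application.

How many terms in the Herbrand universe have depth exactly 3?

170

Count level by level. With function symbols h/1, g/2, the terms of depth ≤ k are the 1 constant together with each function applied to depth-≤(k−1) tuples, so N_k = 1 + N_{k-1} + N_{k-1}^2.
N_0 = 1
N_1 = 1 + 1 + 1^2 = 3
N_2 = 1 + 3 + 3^2 = 13
N_3 = 1 + 13 + 13^2 = 183
Terms of depth exactly 3: N_3 − N_2 = 183 − 13 = 170.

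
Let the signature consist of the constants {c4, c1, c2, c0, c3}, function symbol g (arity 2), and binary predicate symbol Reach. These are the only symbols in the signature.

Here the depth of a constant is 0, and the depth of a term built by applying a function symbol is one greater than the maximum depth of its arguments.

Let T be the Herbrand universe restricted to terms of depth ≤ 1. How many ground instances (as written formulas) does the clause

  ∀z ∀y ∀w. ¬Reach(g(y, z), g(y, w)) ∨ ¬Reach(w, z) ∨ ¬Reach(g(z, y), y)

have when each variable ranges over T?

27000

Ground terms of depth ≤ 1:
  Write N_k for the number of ground terms of depth ≤ k. A term of depth ≤ k is either a constant or a function symbol applied to arguments of depth ≤ k−1, so N_k = 5 + N_{k-1}^2.
  N_0 = 5
  N_1 = 5 + 5^2 = 30
So there are 30 ground terms available for substitution.
The body mentions every one of the 3 quantified variables; since ground terms form a free algebra, no two substitutions collapse to the same formula.
Number of ground instances = 30^3 = 27000.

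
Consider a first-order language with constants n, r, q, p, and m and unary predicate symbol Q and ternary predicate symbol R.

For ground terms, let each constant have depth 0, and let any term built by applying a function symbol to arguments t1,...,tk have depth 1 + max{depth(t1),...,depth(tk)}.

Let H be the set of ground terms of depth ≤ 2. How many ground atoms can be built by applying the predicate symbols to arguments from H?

130

First count ground terms of depth ≤ 2.
With no function symbols every ground term is a constant, so there are exactly 5 ground terms at every depth bound.
N_0 = 5
N_1 = 5
N_2 = 5
Explicitly: n, r, q, p, m.
So |H| = 5.
A ground atom is a predicate applied to a tuple of terms from H, so the count is the sum over predicates of |H|^arity:
  Q: 5;  R: 5^3 = 125
Total ground atoms: 5 + 125 = 130.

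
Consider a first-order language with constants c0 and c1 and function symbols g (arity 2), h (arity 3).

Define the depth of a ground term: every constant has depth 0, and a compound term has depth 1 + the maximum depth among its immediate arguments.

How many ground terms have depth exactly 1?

Let N_k count ground terms of depth at most k. Each non-constant term of depth ≤ k is some function symbol applied to depth-≤(k−1) arguments, giving N_k = 2 + N_{k-1}^2 + N_{k-1}^3.
N_0 = 2
N_1 = 2 + 2^2 + 2^3 = 14
Terms of depth exactly 1: N_1 − N_0 = 14 − 2 = 12.

12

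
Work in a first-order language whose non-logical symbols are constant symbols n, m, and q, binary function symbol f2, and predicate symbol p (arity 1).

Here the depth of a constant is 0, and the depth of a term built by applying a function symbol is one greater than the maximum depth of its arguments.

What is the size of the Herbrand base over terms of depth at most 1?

First count ground terms of depth ≤ 1.
Write N_k for the number of ground terms of depth ≤ k. A term of depth ≤ k is either a constant or a function symbol applied to arguments of depth ≤ k−1, so N_k = 3 + N_{k-1}^2.
N_0 = 3
N_1 = 3 + 3^2 = 12
So |H| = 12.
For each predicate symbol, the number of ground atoms is |H| raised to its arity; summing:
  p: 12
Total ground atoms: 12.

12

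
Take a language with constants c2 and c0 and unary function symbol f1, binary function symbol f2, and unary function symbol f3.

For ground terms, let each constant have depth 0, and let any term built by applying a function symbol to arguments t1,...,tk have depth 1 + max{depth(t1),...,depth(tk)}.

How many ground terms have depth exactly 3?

Let N_k = |{terms of depth ≤ k}|. Then N_0 = 2 and N_k = 2 + N_{k-1} + N_{k-1}^2 + N_{k-1} for k ≥ 1 (one summand per function symbol, arity giving the exponent).
N_0 = 2
N_1 = 2 + 2 + 2^2 + 2 = 10
N_2 = 2 + 10 + 10^2 + 10 = 122
N_3 = 2 + 122 + 122^2 + 122 = 15130
Terms of depth exactly 3: N_3 − N_2 = 15130 − 122 = 15008.

15008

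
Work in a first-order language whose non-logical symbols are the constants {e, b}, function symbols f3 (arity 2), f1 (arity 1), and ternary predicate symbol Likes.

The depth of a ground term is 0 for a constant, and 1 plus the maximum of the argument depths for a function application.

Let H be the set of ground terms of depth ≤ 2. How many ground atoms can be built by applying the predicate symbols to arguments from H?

405224

First count ground terms of depth ≤ 2.
Count level by level. With function symbols f3/2, f1/1, the terms of depth ≤ k are the 2 constants together with each function applied to depth-≤(k−1) tuples, so N_k = 2 + N_{k-1}^2 + N_{k-1}.
N_0 = 2
N_1 = 2 + 2^2 + 2 = 8
N_2 = 2 + 8^2 + 8 = 74
So |H| = 74.
Ground atoms are formed by filling each argument slot of a predicate with a term from H, so an r-ary predicate gives |H|^r atoms:
  Likes: 74^3 = 405224
Total ground atoms: 405224.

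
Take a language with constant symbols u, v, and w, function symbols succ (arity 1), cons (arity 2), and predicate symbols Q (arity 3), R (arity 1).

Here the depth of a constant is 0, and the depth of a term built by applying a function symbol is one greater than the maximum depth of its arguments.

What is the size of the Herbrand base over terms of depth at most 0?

First count ground terms of depth ≤ 0.
Write N_k for the number of ground terms of depth ≤ k. A term of depth ≤ k is either a constant or a function symbol applied to arguments of depth ≤ k−1, so N_k = 3 + N_{k-1} + N_{k-1}^2.
N_0 = 3
Explicitly: u, v, w.
So |H| = 3.
Ground atoms are formed by filling each argument slot of a predicate with a term from H, so an r-ary predicate gives |H|^r atoms:
  Q: 3^3 = 27;  R: 3
Total ground atoms: 27 + 3 = 30.

30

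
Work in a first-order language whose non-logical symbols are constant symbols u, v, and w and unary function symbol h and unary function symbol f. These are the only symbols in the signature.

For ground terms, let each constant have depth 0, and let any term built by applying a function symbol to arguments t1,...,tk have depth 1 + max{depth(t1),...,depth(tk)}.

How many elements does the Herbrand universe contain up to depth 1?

9

Count level by level. With function symbols h/1, f/1, the terms of depth ≤ k are the 3 constants together with each function applied to depth-≤(k−1) tuples, so N_k = 3 + N_{k-1} + N_{k-1}.
N_0 = 3
N_1 = 3 + 3 + 3 = 9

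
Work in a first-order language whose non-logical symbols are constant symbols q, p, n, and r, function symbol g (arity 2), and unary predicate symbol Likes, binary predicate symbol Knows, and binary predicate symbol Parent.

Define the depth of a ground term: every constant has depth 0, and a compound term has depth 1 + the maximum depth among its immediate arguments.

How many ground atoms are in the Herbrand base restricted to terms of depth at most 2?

First count ground terms of depth ≤ 2.
Count level by level. With function symbols g/2, the terms of depth ≤ k are the 4 constants together with each function applied to depth-≤(k−1) tuples, so N_k = 4 + N_{k-1}^2.
N_0 = 4
N_1 = 4 + 4^2 = 20
N_2 = 4 + 20^2 = 404
So |H| = 404.
Each predicate of arity r yields |H|^r ground atoms (one per choice of an r-tuple from H):
  Likes: 404;  Knows: 404^2 = 163216;  Parent: 404^2 = 163216
Total ground atoms: 404 + 163216 + 163216 = 326836.

326836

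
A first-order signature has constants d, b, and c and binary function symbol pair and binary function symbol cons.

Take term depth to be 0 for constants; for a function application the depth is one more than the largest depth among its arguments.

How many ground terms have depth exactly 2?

864

Count level by level. With function symbols pair/2, cons/2, the terms of depth ≤ k are the 3 constants together with each function applied to depth-≤(k−1) tuples, so N_k = 3 + N_{k-1}^2 + N_{k-1}^2.
N_0 = 3
N_1 = 3 + 3^2 + 3^2 = 21
N_2 = 3 + 21^2 + 21^2 = 885
Terms of depth exactly 2: N_2 − N_1 = 885 − 21 = 864.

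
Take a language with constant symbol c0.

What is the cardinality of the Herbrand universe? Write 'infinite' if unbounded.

1

There are no function symbols, so the only ground term is the single constant.
The Herbrand universe is {c0}, finite with 1 element.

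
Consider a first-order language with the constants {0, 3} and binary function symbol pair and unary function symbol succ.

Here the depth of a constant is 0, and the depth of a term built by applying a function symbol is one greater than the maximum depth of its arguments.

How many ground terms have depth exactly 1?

Count level by level. With function symbols pair/2, succ/1, the terms of depth ≤ k are the 2 constants together with each function applied to depth-≤(k−1) tuples, so N_k = 2 + N_{k-1}^2 + N_{k-1}.
N_0 = 2
N_1 = 2 + 2^2 + 2 = 8
Terms of depth exactly 1: N_1 − N_0 = 8 − 2 = 6.

6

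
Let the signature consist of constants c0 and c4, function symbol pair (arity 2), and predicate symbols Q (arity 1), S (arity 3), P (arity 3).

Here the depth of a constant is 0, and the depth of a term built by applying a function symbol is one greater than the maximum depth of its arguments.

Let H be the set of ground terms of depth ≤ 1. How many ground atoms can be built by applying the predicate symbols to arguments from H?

438

First count ground terms of depth ≤ 1.
Let N_k count ground terms of depth at most k. Each non-constant term of depth ≤ k is some function symbol applied to depth-≤(k−1) arguments, giving N_k = 2 + N_{k-1}^2.
N_0 = 2
N_1 = 2 + 2^2 = 6
Explicitly: c0, c4, pair(c0, c0), pair(c0, c4), pair(c4, c0), pair(c4, c4).
So |H| = 6.
A ground atom is a predicate applied to a tuple of terms from H, so the count is the sum over predicates of |H|^arity:
  Q: 6;  S: 6^3 = 216;  P: 6^3 = 216
Total ground atoms: 6 + 216 + 216 = 438.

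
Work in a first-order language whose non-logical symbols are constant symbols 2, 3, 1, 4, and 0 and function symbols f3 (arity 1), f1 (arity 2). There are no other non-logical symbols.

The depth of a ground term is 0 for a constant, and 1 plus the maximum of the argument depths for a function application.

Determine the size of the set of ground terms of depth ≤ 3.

Let N_k count ground terms of depth at most k. Each non-constant term of depth ≤ k is some function symbol applied to depth-≤(k−1) arguments, giving N_k = 5 + N_{k-1} + N_{k-1}^2.
N_0 = 5
N_1 = 5 + 5 + 5^2 = 35
N_2 = 5 + 35 + 35^2 = 1265
N_3 = 5 + 1265 + 1265^2 = 1601495

1601495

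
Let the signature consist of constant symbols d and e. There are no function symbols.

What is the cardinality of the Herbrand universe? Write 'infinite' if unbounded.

There are no function symbols, so every ground term is one of the 2 constants.
The Herbrand universe is {d, e}, which is finite with 2 elements.

2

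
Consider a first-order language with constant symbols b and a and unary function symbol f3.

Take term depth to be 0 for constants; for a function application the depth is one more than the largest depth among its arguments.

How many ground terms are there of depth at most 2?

6

If N_k denotes the number of depth-≤k ground terms, the 2 constants give N_0 = 2, and each function symbol of arity r contributes N_{k-1}^r new terms at level k: N_k = 2 + N_{k-1}.
N_0 = 2
N_1 = 2 + 2 = 4
N_2 = 2 + 4 = 6
Explicitly: b, a, f3(b), f3(a), f3(f3(b)), f3(f3(a)).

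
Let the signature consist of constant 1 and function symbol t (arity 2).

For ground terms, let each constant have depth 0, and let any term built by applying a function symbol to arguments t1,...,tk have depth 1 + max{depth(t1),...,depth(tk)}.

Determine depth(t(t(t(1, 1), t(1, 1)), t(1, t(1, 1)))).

3

depth(t(1, 1)) = 1 + max(0, 0) = 1
depth(t(t(1, 1), t(1, 1))) = 1 + max(1, 1) = 2
depth(t(1, t(1, 1))) = 1 + max(0, 1) = 2
depth(t(t(t(1, 1), t(1, 1)), t(1, t(1, 1)))) = 1 + max(2, 2) = 3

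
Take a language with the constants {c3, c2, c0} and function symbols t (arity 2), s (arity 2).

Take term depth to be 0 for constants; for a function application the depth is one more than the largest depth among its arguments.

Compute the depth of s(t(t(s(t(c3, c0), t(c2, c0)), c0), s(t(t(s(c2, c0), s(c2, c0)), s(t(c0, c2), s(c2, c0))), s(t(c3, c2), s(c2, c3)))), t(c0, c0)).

6

depth(t(c3, c0)) = 1 + max(0, 0) = 1
depth(t(c2, c0)) = 1 + max(0, 0) = 1
depth(s(t(c3, c0), t(c2, c0))) = 1 + max(1, 1) = 2
depth(t(s(t(c3, c0), t(c2, c0)), c0)) = 1 + max(2, 0) = 3
depth(s(c2, c0)) = 1 + max(0, 0) = 1
depth(t(s(c2, c0), s(c2, c0))) = 1 + max(1, 1) = 2
depth(t(c0, c2)) = 1 + max(0, 0) = 1
depth(s(t(c0, c2), s(c2, c0))) = 1 + max(1, 1) = 2
depth(t(t(s(c2, c0), s(c2, c0)), s(t(c0, c2), s(c2, c0)))) = 1 + max(2, 2) = 3
depth(t(c3, c2)) = 1 + max(0, 0) = 1
depth(s(c2, c3)) = 1 + max(0, 0) = 1
depth(s(t(c3, c2), s(c2, c3))) = 1 + max(1, 1) = 2
depth(s(t(t(s(c2, c0), s(c2, c0)), s(t(c0, c2), s(c2, c0))), s(t(c3, c2), s(c2, c3)))) = 1 + max(3, 2) = 4
depth(t(t(s(t(c3, c0), t(c2, c0)), c0), s(t(t(s(c2, c0), s(c2, c0)), s(t(c0, c2), s(c2, c0))), s(t(c3, c2), s(c2, c3))))) = 1 + max(3, 4) = 5
depth(t(c0, c0)) = 1 + max(0, 0) = 1
depth(s(t(t(s(t(c3, c0), t(c2, c0)), c0), s(t(t(s(c2, c0), s(c2, c0)), s(t(c0, c2), s(c2, c0))), s(t(c3, c2), s(c2, c3)))), t(c0, c0))) = 1 + max(5, 1) = 6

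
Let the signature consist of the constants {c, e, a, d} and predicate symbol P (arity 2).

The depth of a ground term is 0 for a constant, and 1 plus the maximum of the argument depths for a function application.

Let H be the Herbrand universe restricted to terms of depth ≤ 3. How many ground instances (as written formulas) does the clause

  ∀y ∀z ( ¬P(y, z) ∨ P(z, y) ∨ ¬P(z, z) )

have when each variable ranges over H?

16

Ground terms of depth ≤ 3:
  With no function symbols every ground term is a constant, so there are exactly 4 ground terms at every depth bound.
  N_0 = 4
  N_1 = 4
  N_2 = 4
  N_3 = 4
So there are 4 ground terms available for substitution.
There are 2 variables to instantiate (y, z), each occurring in at least one literal, so different choices give different ground instances.
Number of ground instances = 4^2 = 16.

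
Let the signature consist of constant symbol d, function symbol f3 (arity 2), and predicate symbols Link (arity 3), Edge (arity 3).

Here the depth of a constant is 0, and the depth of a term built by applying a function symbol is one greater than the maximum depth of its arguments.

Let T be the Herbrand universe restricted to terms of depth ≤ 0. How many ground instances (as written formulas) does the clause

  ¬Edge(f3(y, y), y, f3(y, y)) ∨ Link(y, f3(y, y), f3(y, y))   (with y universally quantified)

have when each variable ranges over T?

Ground terms of depth ≤ 0:
  Let N_k = |{terms of depth ≤ k}|. Then N_0 = 1 and N_k = 1 + N_{k-1}^2 for k ≥ 1 (one summand per function symbol, arity giving the exponent).
  N_0 = 1
  Explicitly: d.
So there is exactly 1 ground term available for substitution.
The variable y ranges independently over the available ground terms, and distinct assignments produce distinct instances.
Number of ground instances = 1.

1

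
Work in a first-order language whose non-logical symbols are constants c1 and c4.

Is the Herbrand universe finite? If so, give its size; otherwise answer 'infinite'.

2

There are no function symbols, so every ground term is one of the 2 constants.
The Herbrand universe is {c1, c4}, which is finite with 2 elements.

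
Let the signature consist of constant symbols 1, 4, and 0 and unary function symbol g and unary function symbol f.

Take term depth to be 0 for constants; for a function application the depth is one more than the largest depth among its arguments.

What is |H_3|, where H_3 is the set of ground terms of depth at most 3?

Let N_k count ground terms of depth at most k. Each non-constant term of depth ≤ k is some function symbol applied to depth-≤(k−1) arguments, giving N_k = 3 + N_{k-1} + N_{k-1}.
N_0 = 3
N_1 = 3 + 3 + 3 = 9
N_2 = 3 + 9 + 9 = 21
N_3 = 3 + 21 + 21 = 45

45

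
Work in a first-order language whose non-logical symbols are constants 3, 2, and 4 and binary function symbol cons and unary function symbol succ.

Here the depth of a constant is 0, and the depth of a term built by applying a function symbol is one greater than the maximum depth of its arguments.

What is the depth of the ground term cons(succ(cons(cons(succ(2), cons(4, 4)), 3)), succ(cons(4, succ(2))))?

5

depth(succ(2)) = 1 + depth(2) = 1 + 0 = 1
depth(cons(4, 4)) = 1 + max(0, 0) = 1
depth(cons(succ(2), cons(4, 4))) = 1 + max(1, 1) = 2
depth(cons(cons(succ(2), cons(4, 4)), 3)) = 1 + max(2, 0) = 3
depth(succ(cons(cons(succ(2), cons(4, 4)), 3))) = 1 + depth(cons(cons(succ(2), cons(4, 4)), 3)) = 1 + 3 = 4
depth(cons(4, succ(2))) = 1 + max(0, 1) = 2
depth(succ(cons(4, succ(2)))) = 1 + depth(cons(4, succ(2))) = 1 + 2 = 3
depth(cons(succ(cons(cons(succ(2), cons(4, 4)), 3)), succ(cons(4, succ(2))))) = 1 + max(4, 3) = 5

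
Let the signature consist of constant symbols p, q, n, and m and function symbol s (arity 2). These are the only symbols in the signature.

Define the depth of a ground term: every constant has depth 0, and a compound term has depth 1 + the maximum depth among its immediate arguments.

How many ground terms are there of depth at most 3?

Let N_k = |{terms of depth ≤ k}|. Then N_0 = 4 and N_k = 4 + N_{k-1}^2 for k ≥ 1 (one summand per function symbol, arity giving the exponent).
N_0 = 4
N_1 = 4 + 4^2 = 20
N_2 = 4 + 20^2 = 404
N_3 = 4 + 404^2 = 163220

163220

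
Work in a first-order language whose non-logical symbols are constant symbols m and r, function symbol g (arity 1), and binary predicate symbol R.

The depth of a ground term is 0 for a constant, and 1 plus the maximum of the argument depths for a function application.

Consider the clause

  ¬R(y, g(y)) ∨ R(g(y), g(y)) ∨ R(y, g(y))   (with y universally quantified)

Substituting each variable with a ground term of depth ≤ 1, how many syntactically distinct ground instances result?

Ground terms of depth ≤ 1:
  Count level by level. With function symbols g/1, the terms of depth ≤ k are the 2 constants together with each function applied to depth-≤(k−1) tuples, so N_k = 2 + N_{k-1}.
  N_0 = 2
  N_1 = 2 + 2 = 4
So there are 4 ground terms available for substitution.
The clause has 1 distinct variable (y), which appears in the body. In the free term algebra distinct substitutions yield syntactically distinct ground instances.
Number of ground instances = 4.

4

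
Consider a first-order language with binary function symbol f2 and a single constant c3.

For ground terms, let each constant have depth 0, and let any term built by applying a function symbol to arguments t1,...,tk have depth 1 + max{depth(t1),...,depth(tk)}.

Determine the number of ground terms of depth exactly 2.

Count level by level. With function symbols f2/2, the terms of depth ≤ k are the 1 constant together with each function applied to depth-≤(k−1) tuples, so N_k = 1 + N_{k-1}^2.
N_0 = 1
N_1 = 1 + 1^2 = 2
N_2 = 1 + 2^2 = 5
Terms of depth exactly 2: N_2 − N_1 = 5 − 2 = 3.

3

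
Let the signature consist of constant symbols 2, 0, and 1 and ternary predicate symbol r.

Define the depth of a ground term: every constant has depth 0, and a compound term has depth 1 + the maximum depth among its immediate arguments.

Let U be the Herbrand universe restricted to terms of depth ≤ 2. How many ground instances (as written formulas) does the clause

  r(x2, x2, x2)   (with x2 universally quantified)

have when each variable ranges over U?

3

Ground terms of depth ≤ 2:
  With no function symbols every ground term is a constant, so there are exactly 3 ground terms at every depth bound.
  N_0 = 3
  N_1 = 3
  N_2 = 3
  Explicitly: 2, 0, 1.
So there are 3 ground terms available for substitution.
The clause has 1 distinct variable (x2), which appears in the body. In the free term algebra distinct substitutions yield syntactically distinct ground instances.
Number of ground instances = 3.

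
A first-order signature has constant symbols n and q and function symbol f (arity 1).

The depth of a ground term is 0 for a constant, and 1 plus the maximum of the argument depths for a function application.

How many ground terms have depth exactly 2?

2

Write N_k for the number of ground terms of depth ≤ k. A term of depth ≤ k is either a constant or a function symbol applied to arguments of depth ≤ k−1, so N_k = 2 + N_{k-1}.
N_0 = 2
N_1 = 2 + 2 = 4
N_2 = 2 + 4 = 6
Terms of depth exactly 2: N_2 − N_1 = 6 − 4 = 2.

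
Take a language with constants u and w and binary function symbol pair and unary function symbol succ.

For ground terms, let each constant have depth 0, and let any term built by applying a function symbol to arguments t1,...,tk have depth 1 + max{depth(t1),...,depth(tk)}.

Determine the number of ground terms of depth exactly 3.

If N_k denotes the number of depth-≤k ground terms, the 2 constants give N_0 = 2, and each function symbol of arity r contributes N_{k-1}^r new terms at level k: N_k = 2 + N_{k-1}^2 + N_{k-1}.
N_0 = 2
N_1 = 2 + 2^2 + 2 = 8
N_2 = 2 + 8^2 + 8 = 74
N_3 = 2 + 74^2 + 74 = 5552
Terms of depth exactly 3: N_3 − N_2 = 5552 − 74 = 5478.

5478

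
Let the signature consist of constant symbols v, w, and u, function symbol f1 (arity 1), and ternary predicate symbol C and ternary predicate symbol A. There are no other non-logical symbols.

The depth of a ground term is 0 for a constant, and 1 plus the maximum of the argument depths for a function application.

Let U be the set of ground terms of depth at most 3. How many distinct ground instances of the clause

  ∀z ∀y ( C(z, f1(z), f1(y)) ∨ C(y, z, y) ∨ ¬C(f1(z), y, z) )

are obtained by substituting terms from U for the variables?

144

Ground terms of depth ≤ 3:
  Let N_k count ground terms of depth at most k. Each non-constant term of depth ≤ k is some function symbol applied to depth-≤(k−1) arguments, giving N_k = 3 + N_{k-1}.
  N_0 = 3
  N_1 = 3 + 3 = 6
  N_2 = 3 + 6 = 9
  N_3 = 3 + 9 = 12
So there are 12 ground terms available for substitution.
Each of z, y ranges independently over the available ground terms, and distinct assignments produce distinct instances.
Number of ground instances = 12^2 = 144.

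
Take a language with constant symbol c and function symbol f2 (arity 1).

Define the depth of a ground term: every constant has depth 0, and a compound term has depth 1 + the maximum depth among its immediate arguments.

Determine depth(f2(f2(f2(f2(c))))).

depth(f2(c)) = 1 + depth(c) = 1 + 0 = 1
depth(f2(f2(c))) = 1 + depth(f2(c)) = 1 + 1 = 2
depth(f2(f2(f2(c)))) = 1 + depth(f2(f2(c))) = 1 + 2 = 3
depth(f2(f2(f2(f2(c))))) = 1 + depth(f2(f2(f2(c)))) = 1 + 3 = 4

4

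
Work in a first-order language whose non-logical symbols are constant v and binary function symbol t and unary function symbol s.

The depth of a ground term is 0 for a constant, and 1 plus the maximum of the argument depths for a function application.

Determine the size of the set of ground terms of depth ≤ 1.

3

Write N_k for the number of ground terms of depth ≤ k. A term of depth ≤ k is either a constant or a function symbol applied to arguments of depth ≤ k−1, so N_k = 1 + N_{k-1}^2 + N_{k-1}.
N_0 = 1
N_1 = 1 + 1^2 + 1 = 3
Explicitly: v, t(v, v), s(v).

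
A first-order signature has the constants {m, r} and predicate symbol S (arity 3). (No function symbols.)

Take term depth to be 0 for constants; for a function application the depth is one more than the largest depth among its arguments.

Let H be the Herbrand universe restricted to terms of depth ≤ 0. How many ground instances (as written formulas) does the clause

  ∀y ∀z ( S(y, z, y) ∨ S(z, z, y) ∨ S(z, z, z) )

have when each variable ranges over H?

4

Ground terms of depth ≤ 0:
  With no function symbols every ground term is a constant, so there are exactly 2 ground terms at every depth bound.
  N_0 = 2
  Explicitly: m, r.
So there are 2 ground terms available for substitution.
There are 2 variables to instantiate (y, z), each occurring in at least one literal, so different choices give different ground instances.
Number of ground instances = 2^2 = 4.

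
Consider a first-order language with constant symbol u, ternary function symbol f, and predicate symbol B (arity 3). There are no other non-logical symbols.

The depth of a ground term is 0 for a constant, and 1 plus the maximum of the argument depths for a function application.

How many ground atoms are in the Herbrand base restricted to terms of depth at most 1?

First count ground terms of depth ≤ 1.
Let N_k = |{terms of depth ≤ k}|. Then N_0 = 1 and N_k = 1 + N_{k-1}^3 for k ≥ 1 (one summand per function symbol, arity giving the exponent).
N_0 = 1
N_1 = 1 + 1^3 = 2
Explicitly: u, f(u, u, u).
So |H| = 2.
Each predicate of arity r yields |H|^r ground atoms (one per choice of an r-tuple from H):
  B: 2^3 = 8
Total ground atoms: 8.

8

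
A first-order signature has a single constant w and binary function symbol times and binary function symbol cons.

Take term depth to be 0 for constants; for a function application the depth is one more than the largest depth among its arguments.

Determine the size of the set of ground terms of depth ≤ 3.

723

If N_k denotes the number of depth-≤k ground terms, the 1 constant gives N_0 = 1, and each function symbol of arity r contributes N_{k-1}^r new terms at level k: N_k = 1 + N_{k-1}^2 + N_{k-1}^2.
N_0 = 1
N_1 = 1 + 1^2 + 1^2 = 3
N_2 = 1 + 3^2 + 3^2 = 19
N_3 = 1 + 19^2 + 19^2 = 723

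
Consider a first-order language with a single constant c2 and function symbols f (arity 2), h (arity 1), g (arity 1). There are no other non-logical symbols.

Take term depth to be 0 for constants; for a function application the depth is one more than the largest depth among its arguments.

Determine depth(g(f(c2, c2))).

2

depth(f(c2, c2)) = 1 + max(0, 0) = 1
depth(g(f(c2, c2))) = 1 + depth(f(c2, c2)) = 1 + 1 = 2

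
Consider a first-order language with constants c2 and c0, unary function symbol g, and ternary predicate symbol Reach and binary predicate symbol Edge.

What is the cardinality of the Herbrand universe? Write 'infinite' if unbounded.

infinite

The signature has at least one function symbol (g, arity 1) and at least one constant (c2).
Iterating g gives infinitely many distinct ground terms: c2, g(c2), g(g(c2)), ...
So the Herbrand universe is infinite.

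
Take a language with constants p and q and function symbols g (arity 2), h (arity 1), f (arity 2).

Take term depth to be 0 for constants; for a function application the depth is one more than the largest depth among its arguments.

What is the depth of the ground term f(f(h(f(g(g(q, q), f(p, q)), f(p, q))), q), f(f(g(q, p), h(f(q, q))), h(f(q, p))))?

6

depth(g(q, q)) = 1 + max(0, 0) = 1
depth(f(p, q)) = 1 + max(0, 0) = 1
depth(g(g(q, q), f(p, q))) = 1 + max(1, 1) = 2
depth(f(g(g(q, q), f(p, q)), f(p, q))) = 1 + max(2, 1) = 3
depth(h(f(g(g(q, q), f(p, q)), f(p, q)))) = 1 + depth(f(g(g(q, q), f(p, q)), f(p, q))) = 1 + 3 = 4
depth(f(h(f(g(g(q, q), f(p, q)), f(p, q))), q)) = 1 + max(4, 0) = 5
depth(g(q, p)) = 1 + max(0, 0) = 1
depth(f(q, q)) = 1 + max(0, 0) = 1
depth(h(f(q, q))) = 1 + depth(f(q, q)) = 1 + 1 = 2
depth(f(g(q, p), h(f(q, q)))) = 1 + max(1, 2) = 3
depth(f(q, p)) = 1 + max(0, 0) = 1
depth(h(f(q, p))) = 1 + depth(f(q, p)) = 1 + 1 = 2
depth(f(f(g(q, p), h(f(q, q))), h(f(q, p)))) = 1 + max(3, 2) = 4
depth(f(f(h(f(g(g(q, q), f(p, q)), f(p, q))), q), f(f(g(q, p), h(f(q, q))), h(f(q, p))))) = 1 + max(5, 4) = 6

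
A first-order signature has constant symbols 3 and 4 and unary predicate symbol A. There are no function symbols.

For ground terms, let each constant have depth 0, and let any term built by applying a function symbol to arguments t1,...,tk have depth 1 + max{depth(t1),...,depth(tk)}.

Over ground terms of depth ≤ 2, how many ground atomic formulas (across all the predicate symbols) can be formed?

First count ground terms of depth ≤ 2.
With no function symbols every ground term is a constant, so there are exactly 2 ground terms at every depth bound.
N_0 = 2
N_1 = 2
N_2 = 2
Explicitly: 3, 4.
So |H| = 2.
A ground atom is a predicate applied to a tuple of terms from H, so the count is the sum over predicates of |H|^arity:
  A: 2
Total ground atoms: 2.

2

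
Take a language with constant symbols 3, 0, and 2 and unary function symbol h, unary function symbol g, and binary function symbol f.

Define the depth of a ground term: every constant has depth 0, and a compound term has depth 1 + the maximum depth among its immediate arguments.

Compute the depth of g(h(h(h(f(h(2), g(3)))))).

6

depth(h(2)) = 1 + depth(2) = 1 + 0 = 1
depth(g(3)) = 1 + depth(3) = 1 + 0 = 1
depth(f(h(2), g(3))) = 1 + max(1, 1) = 2
depth(h(f(h(2), g(3)))) = 1 + depth(f(h(2), g(3))) = 1 + 2 = 3
depth(h(h(f(h(2), g(3))))) = 1 + depth(h(f(h(2), g(3)))) = 1 + 3 = 4
depth(h(h(h(f(h(2), g(3)))))) = 1 + depth(h(h(f(h(2), g(3))))) = 1 + 4 = 5
depth(g(h(h(h(f(h(2), g(3))))))) = 1 + depth(h(h(h(f(h(2), g(3)))))) = 1 + 5 = 6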